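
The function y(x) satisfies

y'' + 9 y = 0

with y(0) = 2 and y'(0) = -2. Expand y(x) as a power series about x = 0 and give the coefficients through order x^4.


Ansatz: y(x) = sum_{n>=0} a_n x^n, so y'(x) = sum_{n>=1} n a_n x^(n-1) and y''(x) = sum_{n>=2} n(n-1) a_n x^(n-2).
Substitute into P(x) y'' + Q(x) y' + R(x) y = 0 with P(x) = 1, Q(x) = 0, R(x) = 9, and match powers of x.
Initial conditions: a_0 = 2, a_1 = -2.
Setting the coefficient of each power of x to zero and solving order by order (substituting the coefficients already found):
  x^0: 2 a_2 + 9 a_0 = 0  ->  2 a_2 = -9 a_0 = -18  ->  a_2 = -9
  x^1: 6 a_3 + 9 a_1 = 0  ->  6 a_3 = -9 a_1 = 18  ->  a_3 = 3
  x^2: 12 a_4 + 9 a_2 = 0  ->  12 a_4 = -9 a_2 = 81  ->  a_4 = 27/4
Truncated series: y(x) = 2 - 2 x - 9 x^2 + 3 x^3 + (27/4) x^4 + O(x^5).

a_0 = 2; a_1 = -2; a_2 = -9; a_3 = 3; a_4 = 27/4


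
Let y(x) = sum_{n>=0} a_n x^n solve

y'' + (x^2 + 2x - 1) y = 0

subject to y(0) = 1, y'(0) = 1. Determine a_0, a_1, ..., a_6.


Ansatz: y(x) = sum_{n>=0} a_n x^n, so y'(x) = sum_{n>=1} n a_n x^(n-1) and y''(x) = sum_{n>=2} n(n-1) a_n x^(n-2).
Substitute into P(x) y'' + Q(x) y' + R(x) y = 0 with P(x) = 1, Q(x) = 0, R(x) = x^2 + 2x - 1, and match powers of x.
Initial conditions: a_0 = 1, a_1 = 1.
Setting the coefficient of each power of x to zero and solving order by order (substituting the coefficients already found):
  x^0: 2 a_2 - a_0 = 0  ->  2 a_2 = a_0 = 1  ->  a_2 = 1/2
  x^1: 6 a_3 - a_1 + 2 a_0 = 0  ->  6 a_3 = a_1 - 2 a_0 = -1  ->  a_3 = -1/6
  x^2: 12 a_4 - a_2 + 2 a_1 + a_0 = 0  ->  12 a_4 = a_2 - 2 a_1 - a_0 = -5/2  ->  a_4 = -5/24
  x^3: 20 a_5 - a_3 + 2 a_2 + a_1 = 0  ->  20 a_5 = a_3 - 2 a_2 - a_1 = -13/6  ->  a_5 = -13/120
  x^4: 30 a_6 - a_4 + 2 a_3 + a_2 = 0  ->  30 a_6 = a_4 - 2 a_3 - a_2 = -3/8  ->  a_6 = -1/80
Truncated series: y(x) = 1 + x + (1/2) x^2 - (1/6) x^3 - (5/24) x^4 - (13/120) x^5 - (1/80) x^6 + O(x^7).

a_0 = 1; a_1 = 1; a_2 = 1/2; a_3 = -1/6; a_4 = -5/24; a_5 = -13/120; a_6 = -1/80


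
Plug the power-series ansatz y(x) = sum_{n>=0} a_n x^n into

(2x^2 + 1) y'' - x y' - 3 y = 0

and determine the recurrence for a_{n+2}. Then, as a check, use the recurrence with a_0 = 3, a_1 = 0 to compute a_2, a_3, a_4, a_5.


Substitute y = sum_n a_n x^n.
(1 + 2 x^2) y'' contributes (n+2)(n+1) a_{n+2} + 2 n(n-1) a_n at x^n.
-x y'(x) contributes -n a_n at x^n.
-3 y(x) contributes -3 a_n at x^n.
Matching x^n: (n+2)(n+1) a_{n+2} + (2 n(n-1) - n - 3) a_n = 0.
Thus a_{n+2} = (-2 n(n-1) + n + 3) / ((n+1)(n+2)) * a_n.

Check with a_0 = 3, a_1 = 0 (apply the recurrence for n = 0, 1, 2, 3): a_0 = 3, a_1 = 0, a_2 = 9/2, a_3 = 0, a_4 = 3/8, a_5 = 0.

a_(n+2) = (-2 n(n-1) + n + 3) / ((n+1)(n+2)) * a_n; check: a_0 = 3, a_1 = 0, a_2 = 9/2, a_3 = 0, a_4 = 3/8, a_5 = 0


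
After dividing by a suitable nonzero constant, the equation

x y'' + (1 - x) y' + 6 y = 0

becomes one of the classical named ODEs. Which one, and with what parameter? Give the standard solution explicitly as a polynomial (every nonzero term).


The equation is already in a standard form:  x y'' + (1 - x) y' + 6 y = 0.
This matches the Laguerre equation x y'' + (1 - x) y' + n y = 0 with n = 6; the polynomial solution is L_6(x).
With y = sum_k a_k x^k, matching x^k gives (k+1)k a_{k+1} + (k+1) a_{k+1} - k a_k + n a_k = 0, i.e. (k+1)^2 a_{k+1} = (k - n) a_k = (k - 6) a_k. The right side vanishes at k = 6, so the series terminates at degree 6.
Standard normalization L_n(0) = 1 gives a_0 = 1. Work upward with a_{k+1} = (k - 6) a_k / (k+1)^2:
  a_1 = (0 - 6)(1) / 1^2 = -6/1 = -6
  a_2 = (1 - 6)(-6) / 2^2 = 30/4 = 15/2
  a_3 = (2 - 6)(15/2) / 3^2 = -30/9 = -10/3
  a_4 = (3 - 6)(-10/3) / 4^2 = 10/16 = 5/8
  a_5 = (4 - 6)(5/8) / 5^2 = (-5/4)/25 = -1/20
  a_6 = (5 - 6)(-1/20) / 6^2 = (1/20)/36 = 1/720
Hence L_6(x) = x^6/720 - x^5/20 + 5 x^4/8 - 10 x^3/3 + 15 x^2/2 - 6 x + 1.

L_6(x); series = x^6/720 - x^5/20 + 5 x^4/8 - 10 x^3/3 + 15 x^2/2 - 6 x + 1


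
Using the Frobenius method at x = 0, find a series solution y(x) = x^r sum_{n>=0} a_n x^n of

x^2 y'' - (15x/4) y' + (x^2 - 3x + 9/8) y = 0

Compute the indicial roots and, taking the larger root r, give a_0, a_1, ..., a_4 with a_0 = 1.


Write in Frobenius form y'' + (p(x)/x) y' + (q(x)/x^2) y = 0:
  p(x) = -15/4,  q(x) = x^2 - 3x + 9/8.
Indicial equation: r(r-1) + (-15/4) r + (9/8) = 0 -> roots r_1 = 9/2, r_2 = 1/4.
Take r = r_1 = 9/2. Let y(x) = x^r sum_{n>=0} a_n x^n with a_0 = 1.
Substitute y = x^r sum a_n x^n and match x^{r+n}. The recurrence is
  D(n) a_n - 3 a_{n-1} + 1 a_{n-2} = 0,  where D(n) = (r+n)(r+n-1) + (-15/4)(r+n) + (9/8).
  a_n = [3 a_{n-1} - 1 a_{n-2}] / D(n).
Since the indicial polynomial factors as (r - r_1)(r - r_2), D(n) = (r_1 + n - r_1)(r_1 + n - r_2) = n(n + 17/4).
Evaluating step by step (a_0 = 1):
  n = 1: D(1) = 1(1 + 17/4) = 21/4; numerator = 3(1) = 3; a_1 = (3)/(21/4) = 4/7
  n = 2: D(2) = 2(2 + 17/4) = 25/2; numerator = 3(4/7) - 1(1) = 5/7; a_2 = (5/7)/(25/2) = 2/35
  n = 3: D(3) = 3(3 + 17/4) = 87/4; numerator = 3(2/35) - 1(4/7) = -2/5; a_3 = (-2/5)/(87/4) = -8/435
  n = 4: D(4) = 4(4 + 17/4) = 33; numerator = 3(-8/435) - 1(2/35) = -114/1015; a_4 = (-114/1015)/(33) = -38/11165

r = 9/2; a_0 = 1; a_1 = 4/7; a_2 = 2/35; a_3 = -8/435; a_4 = -38/11165


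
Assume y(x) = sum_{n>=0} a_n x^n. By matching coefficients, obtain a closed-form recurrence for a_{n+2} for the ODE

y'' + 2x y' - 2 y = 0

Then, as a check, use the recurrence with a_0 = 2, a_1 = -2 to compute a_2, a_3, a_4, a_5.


Substitute y = sum_n a_n x^n.
y''(x) has coefficient (n+2)(n+1) a_{n+2} at x^n;
2 x y'(x) has coefficient 2 n a_n at x^n (shift);
-2 y(x) has coefficient -2 a_n at x^n.
Matching x^n: (n+2)(n+1) a_{n+2} + (2n - 2) a_n = 0.
Thus a_{n+2} = (-2n + 2) / ((n+1)(n+2)) * a_n.

Check with a_0 = 2, a_1 = -2 (apply the recurrence for n = 0, 1, 2, 3): a_0 = 2, a_1 = -2, a_2 = 2, a_3 = 0, a_4 = -1/3, a_5 = 0.

a_(n+2) = (-2n + 2) / ((n+1)(n+2)) * a_n; check: a_0 = 2, a_1 = -2, a_2 = 2, a_3 = 0, a_4 = -1/3, a_5 = 0


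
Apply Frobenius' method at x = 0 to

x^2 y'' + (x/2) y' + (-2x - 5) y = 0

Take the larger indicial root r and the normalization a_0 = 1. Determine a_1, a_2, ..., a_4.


Write in Frobenius form y'' + (p(x)/x) y' + (q(x)/x^2) y = 0:
  p(x) = 1/2,  q(x) = -2x - 5.
Indicial equation: r(r-1) + (1/2) r + (-5) = 0 -> roots r_1 = 5/2, r_2 = -2.
Take r = r_1 = 5/2. Let y(x) = x^r sum_{n>=0} a_n x^n with a_0 = 1.
Substitute y = x^r sum a_n x^n and match x^{r+n}. The recurrence is
  D(n) a_n - 2 a_{n-1} = 0,  where D(n) = (r+n)(r+n-1) + (1/2)(r+n) + (-5).
  a_n = 2 / D(n) * a_{n-1}.
Since the indicial polynomial factors as (r - r_1)(r - r_2), D(n) = (r_1 + n - r_1)(r_1 + n - r_2) = n(n + 9/2).
Evaluating step by step (a_0 = 1):
  n = 1: D(1) = 1(1 + 9/2) = 11/2; numerator = 2(1) = 2; a_1 = (2)/(11/2) = 4/11
  n = 2: D(2) = 2(2 + 9/2) = 13; numerator = 2(4/11) = 8/11; a_2 = (8/11)/(13) = 8/143
  n = 3: D(3) = 3(3 + 9/2) = 45/2; numerator = 2(8/143) = 16/143; a_3 = (16/143)/(45/2) = 32/6435
  n = 4: D(4) = 4(4 + 9/2) = 34; numerator = 2(32/6435) = 64/6435; a_4 = (64/6435)/(34) = 32/109395

r = 5/2; a_0 = 1; a_1 = 4/11; a_2 = 8/143; a_3 = 32/6435; a_4 = 32/109395


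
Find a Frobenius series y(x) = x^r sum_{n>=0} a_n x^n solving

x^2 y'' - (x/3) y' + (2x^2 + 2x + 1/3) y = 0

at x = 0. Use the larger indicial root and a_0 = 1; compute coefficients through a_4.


Write in Frobenius form y'' + (p(x)/x) y' + (q(x)/x^2) y = 0:
  p(x) = -1/3,  q(x) = 2x^2 + 2x + 1/3.
Indicial equation: r(r-1) + (-1/3) r + (1/3) = 0 -> roots r_1 = 1, r_2 = 1/3.
Take r = r_1 = 1. Let y(x) = x^r sum_{n>=0} a_n x^n with a_0 = 1.
Substitute y = x^r sum a_n x^n and match x^{r+n}. The recurrence is
  D(n) a_n + 2 a_{n-1} + 2 a_{n-2} = 0,  where D(n) = (r+n)(r+n-1) + (-1/3)(r+n) + (1/3).
  a_n = [-2 a_{n-1} - 2 a_{n-2}] / D(n).
Since the indicial polynomial factors as (r - r_1)(r - r_2), D(n) = (r_1 + n - r_1)(r_1 + n - r_2) = n(n + 2/3).
Evaluating step by step (a_0 = 1):
  n = 1: D(1) = 1(1 + 2/3) = 5/3; numerator = -2(1) = -2; a_1 = (-2)/(5/3) = -6/5
  n = 2: D(2) = 2(2 + 2/3) = 16/3; numerator = -2(-6/5) - 2(1) = 2/5; a_2 = (2/5)/(16/3) = 3/40
  n = 3: D(3) = 3(3 + 2/3) = 11; numerator = -2(3/40) - 2(-6/5) = 9/4; a_3 = (9/4)/(11) = 9/44
  n = 4: D(4) = 4(4 + 2/3) = 56/3; numerator = -2(9/44) - 2(3/40) = -123/220; a_4 = (-123/220)/(56/3) = -369/12320

r = 1; a_0 = 1; a_1 = -6/5; a_2 = 3/40; a_3 = 9/44; a_4 = -369/12320


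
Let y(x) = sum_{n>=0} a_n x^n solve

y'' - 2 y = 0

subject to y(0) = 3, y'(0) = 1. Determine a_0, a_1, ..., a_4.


Ansatz: y(x) = sum_{n>=0} a_n x^n, so y'(x) = sum_{n>=1} n a_n x^(n-1) and y''(x) = sum_{n>=2} n(n-1) a_n x^(n-2).
Substitute into P(x) y'' + Q(x) y' + R(x) y = 0 with P(x) = 1, Q(x) = 0, R(x) = -2, and match powers of x.
Initial conditions: a_0 = 3, a_1 = 1.
Setting the coefficient of each power of x to zero and solving order by order (substituting the coefficients already found):
  x^0: 2 a_2 - 2 a_0 = 0  ->  2 a_2 = 2 a_0 = 6  ->  a_2 = 3
  x^1: 6 a_3 - 2 a_1 = 0  ->  6 a_3 = 2 a_1 = 2  ->  a_3 = 1/3
  x^2: 12 a_4 - 2 a_2 = 0  ->  12 a_4 = 2 a_2 = 6  ->  a_4 = 1/2
Truncated series: y(x) = 3 + x + 3 x^2 + (1/3) x^3 + (1/2) x^4 + O(x^5).

a_0 = 3; a_1 = 1; a_2 = 3; a_3 = 1/3; a_4 = 1/2


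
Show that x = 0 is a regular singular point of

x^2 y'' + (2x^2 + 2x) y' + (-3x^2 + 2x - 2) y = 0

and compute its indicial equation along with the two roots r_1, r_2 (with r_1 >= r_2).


Divide by x^2 to reach normal form y'' + P_1(x) y' + P_2(x) y = 0 with P_1(x) = 2 + 2/x and P_2(x) = -3 + 2/x - 2/x^2.
x = 0 is a singular point because the y'-coefficient 2 + 2/x has a pole at x = 0 and the y-coefficient -3 + 2/x - 2/x^2 has a pole at x = 0.
It is a regular singular point because x P_1(x) = p(x) = 2x + 2 and x^2 P_2(x) = q(x) = -3x^2 + 2x - 2 are polynomials, hence analytic at x = 0.
p(0) = 2,  q(0) = -2.
Indicial equation: r(r-1) + p(0) r + q(0) = 0, i.e. r^2 + (p(0) - 1) r + q(0) = 0, i.e. r^2 + 1 r - 2 = 0.
Discriminant: (1)^2 - 4(-2) = 9, so r = (-1 ± 3)/2.
Solving: r_1 = 1, r_2 = -2.

indicial: r^2 + 1 r - 2 = 0; roots r_1 = 1, r_2 = -2


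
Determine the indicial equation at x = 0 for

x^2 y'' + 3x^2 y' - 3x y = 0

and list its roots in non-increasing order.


Divide by x^2 to reach normal form y'' + P_1(x) y' + P_2(x) y = 0 with P_1(x) = 3 and P_2(x) = -3/x.
x = 0 is a singular point because the y-coefficient -3/x has a pole at x = 0.
It is a regular singular point because x P_1(x) = p(x) = 3x and x^2 P_2(x) = q(x) = -3x are polynomials, hence analytic at x = 0.
p(0) = 0,  q(0) = 0.
Indicial equation: r(r-1) + p(0) r + q(0) = 0, i.e. r^2 + (p(0) - 1) r + q(0) = 0, i.e. r^2 - 1 r = 0.
Discriminant: (-1)^2 - 4(0) = 1, so r = (1 ± 1)/2.
Solving: r_1 = 1, r_2 = 0.

indicial: r^2 - 1 r = 0; roots r_1 = 1, r_2 = 0


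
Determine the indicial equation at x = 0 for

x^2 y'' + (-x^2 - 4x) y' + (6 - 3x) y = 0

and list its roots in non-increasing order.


Divide by x^2 to reach normal form y'' + P_1(x) y' + P_2(x) y = 0 with P_1(x) = -1 - 4/x and P_2(x) = -3/x + 6/x^2.
x = 0 is a singular point because the y'-coefficient -1 - 4/x has a pole at x = 0 and the y-coefficient -3/x + 6/x^2 has a pole at x = 0.
It is a regular singular point because x P_1(x) = p(x) = -x - 4 and x^2 P_2(x) = q(x) = 6 - 3x are polynomials, hence analytic at x = 0.
p(0) = -4,  q(0) = 6.
Indicial equation: r(r-1) + p(0) r + q(0) = 0, i.e. r^2 + (p(0) - 1) r + q(0) = 0, i.e. r^2 - 5 r + 6 = 0.
Discriminant: (-5)^2 - 4(6) = 1, so r = (5 ± 1)/2.
Solving: r_1 = 3, r_2 = 2.

indicial: r^2 - 5 r + 6 = 0; roots r_1 = 3, r_2 = 2


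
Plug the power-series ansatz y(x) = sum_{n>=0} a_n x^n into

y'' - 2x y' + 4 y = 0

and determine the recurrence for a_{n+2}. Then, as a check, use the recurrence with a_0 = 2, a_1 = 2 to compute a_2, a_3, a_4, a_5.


Substitute y = sum_n a_n x^n.
y''(x) has coefficient (n+2)(n+1) a_{n+2} at x^n;
-2 x y'(x) has coefficient -2 n a_n at x^n (shift);
4 y(x) has coefficient 4 a_n at x^n.
Matching x^n: (n+2)(n+1) a_{n+2} + (-2n + 4) a_n = 0.
Thus a_{n+2} = (2n - 4) / ((n+1)(n+2)) * a_n.

Check with a_0 = 2, a_1 = 2 (apply the recurrence for n = 0, 1, 2, 3): a_0 = 2, a_1 = 2, a_2 = -4, a_3 = -2/3, a_4 = 0, a_5 = -1/15.

a_(n+2) = (2n - 4) / ((n+1)(n+2)) * a_n; check: a_0 = 2, a_1 = 2, a_2 = -4, a_3 = -2/3, a_4 = 0, a_5 = -1/15


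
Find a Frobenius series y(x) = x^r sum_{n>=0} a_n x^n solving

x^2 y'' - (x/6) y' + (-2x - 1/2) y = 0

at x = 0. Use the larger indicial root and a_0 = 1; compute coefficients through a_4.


Write in Frobenius form y'' + (p(x)/x) y' + (q(x)/x^2) y = 0:
  p(x) = -1/6,  q(x) = -2x - 1/2.
Indicial equation: r(r-1) + (-1/6) r + (-1/2) = 0 -> roots r_1 = 3/2, r_2 = -1/3.
Take r = r_1 = 3/2. Let y(x) = x^r sum_{n>=0} a_n x^n with a_0 = 1.
Substitute y = x^r sum a_n x^n and match x^{r+n}. The recurrence is
  D(n) a_n - 2 a_{n-1} = 0,  where D(n) = (r+n)(r+n-1) + (-1/6)(r+n) + (-1/2).
  a_n = 2 / D(n) * a_{n-1}.
Since the indicial polynomial factors as (r - r_1)(r - r_2), D(n) = (r_1 + n - r_1)(r_1 + n - r_2) = n(n + 11/6).
Evaluating step by step (a_0 = 1):
  n = 1: D(1) = 1(1 + 11/6) = 17/6; numerator = 2(1) = 2; a_1 = (2)/(17/6) = 12/17
  n = 2: D(2) = 2(2 + 11/6) = 23/3; numerator = 2(12/17) = 24/17; a_2 = (24/17)/(23/3) = 72/391
  n = 3: D(3) = 3(3 + 11/6) = 29/2; numerator = 2(72/391) = 144/391; a_3 = (144/391)/(29/2) = 288/11339
  n = 4: D(4) = 4(4 + 11/6) = 70/3; numerator = 2(288/11339) = 576/11339; a_4 = (576/11339)/(70/3) = 864/396865

r = 3/2; a_0 = 1; a_1 = 12/17; a_2 = 72/391; a_3 = 288/11339; a_4 = 864/396865


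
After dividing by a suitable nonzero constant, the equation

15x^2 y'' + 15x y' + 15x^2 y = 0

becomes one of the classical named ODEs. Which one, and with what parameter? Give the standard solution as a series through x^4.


All three coefficients share the factor 15; dividing through by 15 gives  x^2 y'' + x y' + x^2 y = 0.
This matches the Bessel equation x^2 y'' + x y' + (x^2 - nu^2) y = 0 with nu^2 = 0, so nu = 0; the solution bounded at x = 0 is J_0(x).
Frobenius at x = 0: indicial roots ±nu; for r = nu the recurrence k(k + 2nu) c_k = -c_{k-2} gives the standard series J_nu(x) = sum_{k>=0} (-1)^k / (k! (k+nu)!) (x/2)^(2k+nu). Evaluate the first 3 terms:
  k = 0: (-1)^0 / (0! * 0! * 2^0) x^0 = 1/(1*1*1) x^0 = (1) x^0
  k = 1: (-1)^1 / (1! * 1! * 2^2) x^2 = -1/(1*1*4) x^2 = (-1/4) x^2
  k = 2: (-1)^2 / (2! * 2! * 2^4) x^4 = 1/(2*2*16) x^4 = (1/64) x^4
Hence J_0(x) = x^4/64 - x^2/4 + 1 + ....

J_0(x); series = x^4/64 - x^2/4 + 1


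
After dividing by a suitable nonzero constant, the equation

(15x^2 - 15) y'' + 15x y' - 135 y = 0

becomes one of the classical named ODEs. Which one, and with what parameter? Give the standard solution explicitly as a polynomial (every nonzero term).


All three coefficients share the factor -15; dividing through by -15 gives  (1 - x^2) y'' - x y' + 9 y = 0.
This matches the Chebyshev equation (1 - x^2) y'' - x y' + n^2 y = 0 (note the -x y' term, not -2x y') with n^2 = 9, so n = 3; the polynomial solution is T_3(x).
With y = sum_k a_k x^k, matching x^k gives (k+2)(k+1) a_{k+2} = (k^2 - n^2) a_k = (k - 3)(k + 3) a_k. The right side vanishes at k = 3, so the series with the parity of 3 terminates at degree 3.
Standard normalization: leading coefficient of T_n is 2^(n-1), so a_3 = 2^2 = 4. Work downward with a_k = (k+1)(k+2) a_{k+2} / ((k - 3)(k + 3)):
  a_1 = (2)(3)(4) / ((1 - 3)(1 + 3)) = 24/(-8) = -3
Hence T_3(x) = 4 x^3 - 3 x.

T_3(x); series = 4 x^3 - 3 x


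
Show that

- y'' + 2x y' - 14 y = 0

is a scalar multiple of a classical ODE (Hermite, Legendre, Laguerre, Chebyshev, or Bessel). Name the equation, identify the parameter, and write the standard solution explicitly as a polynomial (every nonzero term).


All three coefficients share the factor -1; dividing through by -1 gives  y'' - 2x y' + 14 y = 0.
This matches the Hermite equation y'' - 2x y' + 2n y = 0 with 2n = 14, so n = 7; the polynomial solution is H_7(x).
With y = sum_k a_k x^k, matching x^k gives (k+2)(k+1) a_{k+2} = 2(k - n) a_k = 2(k - 7) a_k. The right side vanishes at k = 7, so the series with the parity of 7 terminates at degree 7.
Standard normalization: leading coefficient of H_n is 2^n, so a_7 = 2^7 = 128. Work downward with a_k = (k+1)(k+2) a_{k+2} / (2(k - n)):
  a_5 = (6)(7)(128) / (2(5 - 7)) = 5376/(-4) = -1344
  a_3 = (4)(5)(-1344) / (2(3 - 7)) = -26880/(-8) = 3360
  a_1 = (2)(3)(3360) / (2(1 - 7)) = 20160/(-12) = -1680
Hence H_7(x) = 128 x^7 - 1344 x^5 + 3360 x^3 - 1680 x.

H_7(x); series = 128 x^7 - 1344 x^5 + 3360 x^3 - 1680 x


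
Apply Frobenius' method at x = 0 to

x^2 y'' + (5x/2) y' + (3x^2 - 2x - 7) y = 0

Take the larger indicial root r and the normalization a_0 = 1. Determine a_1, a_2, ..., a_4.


Write in Frobenius form y'' + (p(x)/x) y' + (q(x)/x^2) y = 0:
  p(x) = 5/2,  q(x) = 3x^2 - 2x - 7.
Indicial equation: r(r-1) + (5/2) r + (-7) = 0 -> roots r_1 = 2, r_2 = -7/2.
Take r = r_1 = 2. Let y(x) = x^r sum_{n>=0} a_n x^n with a_0 = 1.
Substitute y = x^r sum a_n x^n and match x^{r+n}. The recurrence is
  D(n) a_n - 2 a_{n-1} + 3 a_{n-2} = 0,  where D(n) = (r+n)(r+n-1) + (5/2)(r+n) + (-7).
  a_n = [2 a_{n-1} - 3 a_{n-2}] / D(n).
Since the indicial polynomial factors as (r - r_1)(r - r_2), D(n) = (r_1 + n - r_1)(r_1 + n - r_2) = n(n + 11/2).
Evaluating step by step (a_0 = 1):
  n = 1: D(1) = 1(1 + 11/2) = 13/2; numerator = 2(1) = 2; a_1 = (2)/(13/2) = 4/13
  n = 2: D(2) = 2(2 + 11/2) = 15; numerator = 2(4/13) - 3(1) = -31/13; a_2 = (-31/13)/(15) = -31/195
  n = 3: D(3) = 3(3 + 11/2) = 51/2; numerator = 2(-31/195) - 3(4/13) = -242/195; a_3 = (-242/195)/(51/2) = -484/9945
  n = 4: D(4) = 4(4 + 11/2) = 38; numerator = 2(-484/9945) - 3(-31/195) = 755/1989; a_4 = (755/1989)/(38) = 755/75582

r = 2; a_0 = 1; a_1 = 4/13; a_2 = -31/195; a_3 = -484/9945; a_4 = 755/75582


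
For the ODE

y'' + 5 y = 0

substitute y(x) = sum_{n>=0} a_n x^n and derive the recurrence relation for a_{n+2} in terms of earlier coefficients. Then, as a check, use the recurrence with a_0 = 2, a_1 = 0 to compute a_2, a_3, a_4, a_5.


Substitute y = sum_n a_n x^n into y'' + (const) y = 0.
y''(x) = sum_{n>=0} (n+2)(n+1) a_{n+2} x^n.
The ODE becomes sum_n [(n+2)(n+1) a_{n+2} + 5 a_n] x^n = 0.
Setting each coefficient to zero gives the recurrence:
  (n+2)(n+1) a_{n+2} + 5 a_n = 0,
  a_{n+2} = -5 / ((n+1)(n+2)) a_n.

Check with a_0 = 2, a_1 = 0 (apply the recurrence for n = 0, 1, 2, 3): a_0 = 2, a_1 = 0, a_2 = -5, a_3 = 0, a_4 = 25/12, a_5 = 0.

a_{n+2} = -5/((n+1)(n+2)) * a_n; check: a_0 = 2, a_1 = 0, a_2 = -5, a_3 = 0, a_4 = 25/12, a_5 = 0


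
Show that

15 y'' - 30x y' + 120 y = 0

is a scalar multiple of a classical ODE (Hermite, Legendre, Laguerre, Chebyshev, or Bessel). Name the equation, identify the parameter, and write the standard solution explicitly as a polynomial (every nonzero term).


All three coefficients share the factor 15; dividing through by 15 gives  y'' - 2x y' + 8 y = 0.
This matches the Hermite equation y'' - 2x y' + 2n y = 0 with 2n = 8, so n = 4; the polynomial solution is H_4(x).
With y = sum_k a_k x^k, matching x^k gives (k+2)(k+1) a_{k+2} = 2(k - n) a_k = 2(k - 4) a_k. The right side vanishes at k = 4, so the series with the parity of 4 terminates at degree 4.
Standard normalization: leading coefficient of H_n is 2^n, so a_4 = 2^4 = 16. Work downward with a_k = (k+1)(k+2) a_{k+2} / (2(k - n)):
  a_2 = (3)(4)(16) / (2(2 - 4)) = 192/(-4) = -48
  a_0 = (1)(2)(-48) / (2(0 - 4)) = -96/(-8) = 12
Hence H_4(x) = 16 x^4 - 48 x^2 + 12.

H_4(x); series = 16 x^4 - 48 x^2 + 12


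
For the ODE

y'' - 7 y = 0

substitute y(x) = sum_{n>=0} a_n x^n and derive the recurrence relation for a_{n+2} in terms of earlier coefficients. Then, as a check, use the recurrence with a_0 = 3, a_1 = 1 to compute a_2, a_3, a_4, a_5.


Substitute y = sum_n a_n x^n into y'' + (const) y = 0.
y''(x) = sum_{n>=0} (n+2)(n+1) a_{n+2} x^n.
The ODE becomes sum_n [(n+2)(n+1) a_{n+2} - 7 a_n] x^n = 0.
Setting each coefficient to zero gives the recurrence:
  (n+2)(n+1) a_{n+2} - 7 a_n = 0,
  a_{n+2} = 7 / ((n+1)(n+2)) a_n.

Check with a_0 = 3, a_1 = 1 (apply the recurrence for n = 0, 1, 2, 3): a_0 = 3, a_1 = 1, a_2 = 21/2, a_3 = 7/6, a_4 = 49/8, a_5 = 49/120.

a_{n+2} = 7/((n+1)(n+2)) * a_n; check: a_0 = 3, a_1 = 1, a_2 = 21/2, a_3 = 7/6, a_4 = 49/8, a_5 = 49/120


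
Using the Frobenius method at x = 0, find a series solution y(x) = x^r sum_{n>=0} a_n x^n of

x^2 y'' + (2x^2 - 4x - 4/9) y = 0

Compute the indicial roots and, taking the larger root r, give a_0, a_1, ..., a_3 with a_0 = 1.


Write in Frobenius form y'' + (p(x)/x) y' + (q(x)/x^2) y = 0:
  p(x) = 0,  q(x) = 2x^2 - 4x - 4/9.
Indicial equation: r(r-1) + (0) r + (-4/9) = 0 -> roots r_1 = 4/3, r_2 = -1/3.
Take r = r_1 = 4/3. Let y(x) = x^r sum_{n>=0} a_n x^n with a_0 = 1.
Substitute y = x^r sum a_n x^n and match x^{r+n}. The recurrence is
  D(n) a_n - 4 a_{n-1} + 2 a_{n-2} = 0,  where D(n) = (r+n)(r+n-1) + (0)(r+n) + (-4/9).
  a_n = [4 a_{n-1} - 2 a_{n-2}] / D(n).
Since the indicial polynomial factors as (r - r_1)(r - r_2), D(n) = (r_1 + n - r_1)(r_1 + n - r_2) = n(n + 5/3).
Evaluating step by step (a_0 = 1):
  n = 1: D(1) = 1(1 + 5/3) = 8/3; numerator = 4(1) = 4; a_1 = (4)/(8/3) = 3/2
  n = 2: D(2) = 2(2 + 5/3) = 22/3; numerator = 4(3/2) - 2(1) = 4; a_2 = (4)/(22/3) = 6/11
  n = 3: D(3) = 3(3 + 5/3) = 14; numerator = 4(6/11) - 2(3/2) = -9/11; a_3 = (-9/11)/(14) = -9/154

r = 4/3; a_0 = 1; a_1 = 3/2; a_2 = 6/11; a_3 = -9/154


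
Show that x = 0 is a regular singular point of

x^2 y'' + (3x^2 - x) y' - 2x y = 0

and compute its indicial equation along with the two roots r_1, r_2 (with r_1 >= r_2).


Divide by x^2 to reach normal form y'' + P_1(x) y' + P_2(x) y = 0 with P_1(x) = 3 - 1/x and P_2(x) = -2/x.
x = 0 is a singular point because the y'-coefficient 3 - 1/x has a pole at x = 0 and the y-coefficient -2/x has a pole at x = 0.
It is a regular singular point because x P_1(x) = p(x) = 3x - 1 and x^2 P_2(x) = q(x) = -2x are polynomials, hence analytic at x = 0.
p(0) = -1,  q(0) = 0.
Indicial equation: r(r-1) + p(0) r + q(0) = 0, i.e. r^2 + (p(0) - 1) r + q(0) = 0, i.e. r^2 - 2 r = 0.
Discriminant: (-2)^2 - 4(0) = 4, so r = (2 ± 2)/2.
Solving: r_1 = 2, r_2 = 0.

indicial: r^2 - 2 r = 0; roots r_1 = 2, r_2 = 0


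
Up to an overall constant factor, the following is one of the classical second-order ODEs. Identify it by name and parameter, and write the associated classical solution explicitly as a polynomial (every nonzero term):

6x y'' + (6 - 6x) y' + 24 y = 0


All three coefficients share the factor 6; dividing through by 6 gives  x y'' + (1 - x) y' + 4 y = 0.
This matches the Laguerre equation x y'' + (1 - x) y' + n y = 0 with n = 4; the polynomial solution is L_4(x).
With y = sum_k a_k x^k, matching x^k gives (k+1)k a_{k+1} + (k+1) a_{k+1} - k a_k + n a_k = 0, i.e. (k+1)^2 a_{k+1} = (k - n) a_k = (k - 4) a_k. The right side vanishes at k = 4, so the series terminates at degree 4.
Standard normalization L_n(0) = 1 gives a_0 = 1. Work upward with a_{k+1} = (k - 4) a_k / (k+1)^2:
  a_1 = (0 - 4)(1) / 1^2 = -4/1 = -4
  a_2 = (1 - 4)(-4) / 2^2 = 12/4 = 3
  a_3 = (2 - 4)(3) / 3^2 = -6/9 = -2/3
  a_4 = (3 - 4)(-2/3) / 4^2 = (2/3)/16 = 1/24
Hence L_4(x) = x^4/24 - 2 x^3/3 + 3 x^2 - 4 x + 1.

L_4(x); series = x^4/24 - 2 x^3/3 + 3 x^2 - 4 x + 1


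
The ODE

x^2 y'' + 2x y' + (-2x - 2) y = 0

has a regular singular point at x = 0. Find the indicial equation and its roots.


Divide by x^2 to reach normal form y'' + P_1(x) y' + P_2(x) y = 0 with P_1(x) = 2/x and P_2(x) = -2/x - 2/x^2.
x = 0 is a singular point because the y'-coefficient 2/x has a pole at x = 0 and the y-coefficient -2/x - 2/x^2 has a pole at x = 0.
It is a regular singular point because x P_1(x) = p(x) = 2 and x^2 P_2(x) = q(x) = -2x - 2 are polynomials, hence analytic at x = 0.
p(0) = 2,  q(0) = -2.
Indicial equation: r(r-1) + p(0) r + q(0) = 0, i.e. r^2 + (p(0) - 1) r + q(0) = 0, i.e. r^2 + 1 r - 2 = 0.
Discriminant: (1)^2 - 4(-2) = 9, so r = (-1 ± 3)/2.
Solving: r_1 = 1, r_2 = -2.

indicial: r^2 + 1 r - 2 = 0; roots r_1 = 1, r_2 = -2


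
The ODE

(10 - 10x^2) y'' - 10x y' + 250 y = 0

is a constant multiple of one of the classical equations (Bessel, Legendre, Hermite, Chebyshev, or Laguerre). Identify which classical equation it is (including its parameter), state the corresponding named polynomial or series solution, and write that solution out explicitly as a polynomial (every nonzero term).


All three coefficients share the factor 10; dividing through by 10 gives  (1 - x^2) y'' - x y' + 25 y = 0.
This matches the Chebyshev equation (1 - x^2) y'' - x y' + n^2 y = 0 (note the -x y' term, not -2x y') with n^2 = 25, so n = 5; the polynomial solution is T_5(x).
With y = sum_k a_k x^k, matching x^k gives (k+2)(k+1) a_{k+2} = (k^2 - n^2) a_k = (k - 5)(k + 5) a_k. The right side vanishes at k = 5, so the series with the parity of 5 terminates at degree 5.
Standard normalization: leading coefficient of T_n is 2^(n-1), so a_5 = 2^4 = 16. Work downward with a_k = (k+1)(k+2) a_{k+2} / ((k - 5)(k + 5)):
  a_3 = (4)(5)(16) / ((3 - 5)(3 + 5)) = 320/(-16) = -20
  a_1 = (2)(3)(-20) / ((1 - 5)(1 + 5)) = -120/(-24) = 5
Hence T_5(x) = 16 x^5 - 20 x^3 + 5 x.

T_5(x); series = 16 x^5 - 20 x^3 + 5 x


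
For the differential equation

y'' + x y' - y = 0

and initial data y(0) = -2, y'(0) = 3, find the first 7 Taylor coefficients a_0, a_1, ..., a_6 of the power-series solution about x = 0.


Ansatz: y(x) = sum_{n>=0} a_n x^n, so y'(x) = sum_{n>=1} n a_n x^(n-1) and y''(x) = sum_{n>=2} n(n-1) a_n x^(n-2).
Substitute into P(x) y'' + Q(x) y' + R(x) y = 0 with P(x) = 1, Q(x) = x, R(x) = -1, and match powers of x.
Initial conditions: a_0 = -2, a_1 = 3.
Setting the coefficient of each power of x to zero and solving order by order (substituting the coefficients already found):
  x^0: 2 a_2 - a_0 = 0  ->  2 a_2 = a_0 = -2  ->  a_2 = -1
  x^1: 6 a_3 = 0  ->  a_3 = 0
  x^2: 12 a_4 + a_2 = 0  ->  12 a_4 = -a_2 = 1  ->  a_4 = 1/12
  x^3: 20 a_5 + 2 a_3 = 0  ->  20 a_5 = -2 a_3 = 0  ->  a_5 = 0
  x^4: 30 a_6 + 3 a_4 = 0  ->  30 a_6 = -3 a_4 = -1/4  ->  a_6 = -1/120
Truncated series: y(x) = -2 + 3 x - x^2 + (1/12) x^4 - (1/120) x^6 + O(x^7).

a_0 = -2; a_1 = 3; a_2 = -1; a_3 = 0; a_4 = 1/12; a_5 = 0; a_6 = -1/120


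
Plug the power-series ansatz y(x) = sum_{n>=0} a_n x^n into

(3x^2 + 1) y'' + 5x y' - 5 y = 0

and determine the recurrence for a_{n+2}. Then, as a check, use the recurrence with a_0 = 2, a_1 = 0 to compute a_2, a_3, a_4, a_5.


Substitute y = sum_n a_n x^n.
(1 + 3 x^2) y'' contributes (n+2)(n+1) a_{n+2} + 3 n(n-1) a_n at x^n.
5 x y'(x) contributes 5 n a_n at x^n.
-5 y(x) contributes -5 a_n at x^n.
Matching x^n: (n+2)(n+1) a_{n+2} + (3 n(n-1) + 5 n - 5) a_n = 0.
Thus a_{n+2} = (-3 n(n-1) - 5 n + 5) / ((n+1)(n+2)) * a_n.

Check with a_0 = 2, a_1 = 0 (apply the recurrence for n = 0, 1, 2, 3): a_0 = 2, a_1 = 0, a_2 = 5, a_3 = 0, a_4 = -55/12, a_5 = 0.

a_(n+2) = (-3 n(n-1) - 5 n + 5) / ((n+1)(n+2)) * a_n; check: a_0 = 2, a_1 = 0, a_2 = 5, a_3 = 0, a_4 = -55/12, a_5 = 0


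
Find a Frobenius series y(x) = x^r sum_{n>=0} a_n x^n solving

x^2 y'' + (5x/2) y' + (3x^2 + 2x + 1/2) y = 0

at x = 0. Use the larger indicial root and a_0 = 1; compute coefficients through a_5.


Write in Frobenius form y'' + (p(x)/x) y' + (q(x)/x^2) y = 0:
  p(x) = 5/2,  q(x) = 3x^2 + 2x + 1/2.
Indicial equation: r(r-1) + (5/2) r + (1/2) = 0 -> roots r_1 = -1/2, r_2 = -1.
Take r = r_1 = -1/2. Let y(x) = x^r sum_{n>=0} a_n x^n with a_0 = 1.
Substitute y = x^r sum a_n x^n and match x^{r+n}. The recurrence is
  D(n) a_n + 2 a_{n-1} + 3 a_{n-2} = 0,  where D(n) = (r+n)(r+n-1) + (5/2)(r+n) + (1/2).
  a_n = [-2 a_{n-1} - 3 a_{n-2}] / D(n).
Since the indicial polynomial factors as (r - r_1)(r - r_2), D(n) = (r_1 + n - r_1)(r_1 + n - r_2) = n(n + 1/2).
Evaluating step by step (a_0 = 1):
  n = 1: D(1) = 1(1 + 1/2) = 3/2; numerator = -2(1) = -2; a_1 = (-2)/(3/2) = -4/3
  n = 2: D(2) = 2(2 + 1/2) = 5; numerator = -2(-4/3) - 3(1) = -1/3; a_2 = (-1/3)/(5) = -1/15
  n = 3: D(3) = 3(3 + 1/2) = 21/2; numerator = -2(-1/15) - 3(-4/3) = 62/15; a_3 = (62/15)/(21/2) = 124/315
  n = 4: D(4) = 4(4 + 1/2) = 18; numerator = -2(124/315) - 3(-1/15) = -37/63; a_4 = (-37/63)/(18) = -37/1134
  n = 5: D(5) = 5(5 + 1/2) = 55/2; numerator = -2(-37/1134) - 3(124/315) = -3163/2835; a_5 = (-3163/2835)/(55/2) = -6326/155925

r = -1/2; a_0 = 1; a_1 = -4/3; a_2 = -1/15; a_3 = 124/315; a_4 = -37/1134; a_5 = -6326/155925


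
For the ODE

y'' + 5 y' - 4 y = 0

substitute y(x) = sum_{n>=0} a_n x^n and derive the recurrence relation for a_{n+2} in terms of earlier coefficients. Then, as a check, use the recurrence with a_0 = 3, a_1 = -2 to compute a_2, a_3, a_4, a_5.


Substitute y = sum_n a_n x^n.
y''(x) has coefficient (n+2)(n+1) a_{n+2} at x^n;
5 y'(x) has coefficient 5 (n+1) a_{n+1} at x^n;
-4 y(x) has coefficient -4 a_n at x^n.
Matching x^n: (n+2)(n+1) a_{n+2} + 5 (n+1) a_{n+1} - 4 a_n = 0.
Thus a_{n+2} = [-5 (n+1) a_{n+1} + 4 a_n] / ((n+1)(n+2)).

Check with a_0 = 3, a_1 = -2 (apply the recurrence for n = 0, 1, 2, 3): a_0 = 3, a_1 = -2, a_2 = 11, a_3 = -59/3, a_4 = 113/4, a_5 = -1931/60.

a_(n+2) = [-5 (n+1) a_(n+1) + 4 a_n] / ((n+1)(n+2)); check: a_0 = 3, a_1 = -2, a_2 = 11, a_3 = -59/3, a_4 = 113/4, a_5 = -1931/60


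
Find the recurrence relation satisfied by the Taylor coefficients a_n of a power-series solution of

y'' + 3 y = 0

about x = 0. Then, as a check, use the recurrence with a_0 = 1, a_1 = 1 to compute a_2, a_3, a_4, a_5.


Substitute y = sum_n a_n x^n into y'' + (const) y = 0.
y''(x) = sum_{n>=0} (n+2)(n+1) a_{n+2} x^n.
The ODE becomes sum_n [(n+2)(n+1) a_{n+2} + 3 a_n] x^n = 0.
Setting each coefficient to zero gives the recurrence:
  (n+2)(n+1) a_{n+2} + 3 a_n = 0,
  a_{n+2} = -3 / ((n+1)(n+2)) a_n.

Check with a_0 = 1, a_1 = 1 (apply the recurrence for n = 0, 1, 2, 3): a_0 = 1, a_1 = 1, a_2 = -3/2, a_3 = -1/2, a_4 = 3/8, a_5 = 3/40.

a_{n+2} = -3/((n+1)(n+2)) * a_n; check: a_0 = 1, a_1 = 1, a_2 = -3/2, a_3 = -1/2, a_4 = 3/8, a_5 = 3/40


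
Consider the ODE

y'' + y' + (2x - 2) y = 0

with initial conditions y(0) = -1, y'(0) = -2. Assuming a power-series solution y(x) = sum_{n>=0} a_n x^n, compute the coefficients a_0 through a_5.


Ansatz: y(x) = sum_{n>=0} a_n x^n, so y'(x) = sum_{n>=1} n a_n x^(n-1) and y''(x) = sum_{n>=2} n(n-1) a_n x^(n-2).
Substitute into P(x) y'' + Q(x) y' + R(x) y = 0 with P(x) = 1, Q(x) = 1, R(x) = 2x - 2, and match powers of x.
Initial conditions: a_0 = -1, a_1 = -2.
Setting the coefficient of each power of x to zero and solving order by order (substituting the coefficients already found):
  x^0: 2 a_2 + a_1 - 2 a_0 = 0  ->  2 a_2 = -a_1 + 2 a_0 = 0  ->  a_2 = 0
  x^1: 6 a_3 + 2 a_2 - 2 a_1 + 2 a_0 = 0  ->  6 a_3 = -2 a_2 + 2 a_1 - 2 a_0 = -2  ->  a_3 = -1/3
  x^2: 12 a_4 + 3 a_3 - 2 a_2 + 2 a_1 = 0  ->  12 a_4 = -3 a_3 + 2 a_2 - 2 a_1 = 5  ->  a_4 = 5/12
  x^3: 20 a_5 + 4 a_4 - 2 a_3 + 2 a_2 = 0  ->  20 a_5 = -4 a_4 + 2 a_3 - 2 a_2 = -7/3  ->  a_5 = -7/60
Truncated series: y(x) = -1 - 2 x - (1/3) x^3 + (5/12) x^4 - (7/60) x^5 + O(x^6).

a_0 = -1; a_1 = -2; a_2 = 0; a_3 = -1/3; a_4 = 5/12; a_5 = -7/60


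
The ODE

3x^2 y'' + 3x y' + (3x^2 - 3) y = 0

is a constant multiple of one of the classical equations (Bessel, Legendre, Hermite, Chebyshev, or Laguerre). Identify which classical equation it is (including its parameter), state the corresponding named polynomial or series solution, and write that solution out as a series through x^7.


All three coefficients share the factor 3; dividing through by 3 gives  x^2 y'' + x y' + (x^2 - 1) y = 0.
This matches the Bessel equation x^2 y'' + x y' + (x^2 - nu^2) y = 0 with nu^2 = 1, so nu = 1; the solution bounded at x = 0 is J_1(x).
Frobenius at x = 0: indicial roots ±nu; for r = nu the recurrence k(k + 2nu) c_k = -c_{k-2} gives the standard series J_nu(x) = sum_{k>=0} (-1)^k / (k! (k+nu)!) (x/2)^(2k+nu). Evaluate the first 4 terms:
  k = 0: (-1)^0 / (0! * 1! * 2^1) x^1 = 1/(1*1*2) x^1 = (1/2) x^1
  k = 1: (-1)^1 / (1! * 2! * 2^3) x^3 = -1/(1*2*8) x^3 = (-1/16) x^3
  k = 2: (-1)^2 / (2! * 3! * 2^5) x^5 = 1/(2*6*32) x^5 = (1/384) x^5
  k = 3: (-1)^3 / (3! * 4! * 2^7) x^7 = -1/(6*24*128) x^7 = (-1/18432) x^7
Hence J_1(x) = -x^7/18432 + x^5/384 - x^3/16 + x/2 + ....

J_1(x); series = -x^7/18432 + x^5/384 - x^3/16 + x/2


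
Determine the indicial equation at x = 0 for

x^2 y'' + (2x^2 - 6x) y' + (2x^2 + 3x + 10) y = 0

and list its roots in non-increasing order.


Divide by x^2 to reach normal form y'' + P_1(x) y' + P_2(x) y = 0 with P_1(x) = 2 - 6/x and P_2(x) = 2 + 3/x + 10/x^2.
x = 0 is a singular point because the y'-coefficient 2 - 6/x has a pole at x = 0 and the y-coefficient 2 + 3/x + 10/x^2 has a pole at x = 0.
It is a regular singular point because x P_1(x) = p(x) = 2x - 6 and x^2 P_2(x) = q(x) = 2x^2 + 3x + 10 are polynomials, hence analytic at x = 0.
p(0) = -6,  q(0) = 10.
Indicial equation: r(r-1) + p(0) r + q(0) = 0, i.e. r^2 + (p(0) - 1) r + q(0) = 0, i.e. r^2 - 7 r + 10 = 0.
Discriminant: (-7)^2 - 4(10) = 9, so r = (7 ± 3)/2.
Solving: r_1 = 5, r_2 = 2.

indicial: r^2 - 7 r + 10 = 0; roots r_1 = 5, r_2 = 2


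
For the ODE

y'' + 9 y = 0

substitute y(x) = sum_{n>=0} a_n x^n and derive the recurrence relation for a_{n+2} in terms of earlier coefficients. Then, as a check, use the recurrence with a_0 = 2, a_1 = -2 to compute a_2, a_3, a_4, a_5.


Substitute y = sum_n a_n x^n into y'' + (const) y = 0.
y''(x) = sum_{n>=0} (n+2)(n+1) a_{n+2} x^n.
The ODE becomes sum_n [(n+2)(n+1) a_{n+2} + 9 a_n] x^n = 0.
Setting each coefficient to zero gives the recurrence:
  (n+2)(n+1) a_{n+2} + 9 a_n = 0,
  a_{n+2} = -9 / ((n+1)(n+2)) a_n.

Check with a_0 = 2, a_1 = -2 (apply the recurrence for n = 0, 1, 2, 3): a_0 = 2, a_1 = -2, a_2 = -9, a_3 = 3, a_4 = 27/4, a_5 = -27/20.

a_{n+2} = -9/((n+1)(n+2)) * a_n; check: a_0 = 2, a_1 = -2, a_2 = -9, a_3 = 3, a_4 = 27/4, a_5 = -27/20


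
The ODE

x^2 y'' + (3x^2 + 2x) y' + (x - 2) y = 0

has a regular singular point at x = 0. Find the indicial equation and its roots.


Divide by x^2 to reach normal form y'' + P_1(x) y' + P_2(x) y = 0 with P_1(x) = 3 + 2/x and P_2(x) = 1/x - 2/x^2.
x = 0 is a singular point because the y'-coefficient 3 + 2/x has a pole at x = 0 and the y-coefficient 1/x - 2/x^2 has a pole at x = 0.
It is a regular singular point because x P_1(x) = p(x) = 3x + 2 and x^2 P_2(x) = q(x) = x - 2 are polynomials, hence analytic at x = 0.
p(0) = 2,  q(0) = -2.
Indicial equation: r(r-1) + p(0) r + q(0) = 0, i.e. r^2 + (p(0) - 1) r + q(0) = 0, i.e. r^2 + 1 r - 2 = 0.
Discriminant: (1)^2 - 4(-2) = 9, so r = (-1 ± 3)/2.
Solving: r_1 = 1, r_2 = -2.

indicial: r^2 + 1 r - 2 = 0; roots r_1 = 1, r_2 = -2


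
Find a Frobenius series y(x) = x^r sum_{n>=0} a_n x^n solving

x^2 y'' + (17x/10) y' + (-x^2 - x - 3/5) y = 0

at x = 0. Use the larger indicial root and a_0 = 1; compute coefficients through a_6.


Write in Frobenius form y'' + (p(x)/x) y' + (q(x)/x^2) y = 0:
  p(x) = 17/10,  q(x) = -x^2 - x - 3/5.
Indicial equation: r(r-1) + (17/10) r + (-3/5) = 0 -> roots r_1 = 1/2, r_2 = -6/5.
Take r = r_1 = 1/2. Let y(x) = x^r sum_{n>=0} a_n x^n with a_0 = 1.
Substitute y = x^r sum a_n x^n and match x^{r+n}. The recurrence is
  D(n) a_n - 1 a_{n-1} - 1 a_{n-2} = 0,  where D(n) = (r+n)(r+n-1) + (17/10)(r+n) + (-3/5).
  a_n = [1 a_{n-1} + 1 a_{n-2}] / D(n).
Since the indicial polynomial factors as (r - r_1)(r - r_2), D(n) = (r_1 + n - r_1)(r_1 + n - r_2) = n(n + 17/10).
Evaluating step by step (a_0 = 1):
  n = 1: D(1) = 1(1 + 17/10) = 27/10; numerator = 1(1) = 1; a_1 = (1)/(27/10) = 10/27
  n = 2: D(2) = 2(2 + 17/10) = 37/5; numerator = 1(10/27) + 1(1) = 37/27; a_2 = (37/27)/(37/5) = 5/27
  n = 3: D(3) = 3(3 + 17/10) = 141/10; numerator = 1(5/27) + 1(10/27) = 5/9; a_3 = (5/9)/(141/10) = 50/1269
  n = 4: D(4) = 4(4 + 17/10) = 114/5; numerator = 1(50/1269) + 1(5/27) = 95/423; a_4 = (95/423)/(114/5) = 25/2538
  n = 5: D(5) = 5(5 + 17/10) = 67/2; numerator = 1(25/2538) + 1(50/1269) = 125/2538; a_5 = (125/2538)/(67/2) = 125/85023
  n = 6: D(6) = 6(6 + 17/10) = 231/5; numerator = 1(125/85023) + 1(25/2538) = 1925/170046; a_6 = (1925/170046)/(231/5) = 125/510138

r = 1/2; a_0 = 1; a_1 = 10/27; a_2 = 5/27; a_3 = 50/1269; a_4 = 25/2538; a_5 = 125/85023; a_6 = 125/510138


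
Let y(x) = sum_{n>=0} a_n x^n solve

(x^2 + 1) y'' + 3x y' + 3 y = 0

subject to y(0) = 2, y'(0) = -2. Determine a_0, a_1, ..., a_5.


Ansatz: y(x) = sum_{n>=0} a_n x^n, so y'(x) = sum_{n>=1} n a_n x^(n-1) and y''(x) = sum_{n>=2} n(n-1) a_n x^(n-2).
Substitute into P(x) y'' + Q(x) y' + R(x) y = 0 with P(x) = x^2 + 1, Q(x) = 3x, R(x) = 3, and match powers of x.
Initial conditions: a_0 = 2, a_1 = -2.
Setting the coefficient of each power of x to zero and solving order by order (substituting the coefficients already found):
  x^0: 2 a_2 + 3 a_0 = 0  ->  2 a_2 = -3 a_0 = -6  ->  a_2 = -3
  x^1: 6 a_3 + 6 a_1 = 0  ->  6 a_3 = -6 a_1 = 12  ->  a_3 = 2
  x^2: 12 a_4 + 11 a_2 = 0  ->  12 a_4 = -11 a_2 = 33  ->  a_4 = 11/4
  x^3: 20 a_5 + 18 a_3 = 0  ->  20 a_5 = -18 a_3 = -36  ->  a_5 = -9/5
Truncated series: y(x) = 2 - 2 x - 3 x^2 + 2 x^3 + (11/4) x^4 - (9/5) x^5 + O(x^6).

a_0 = 2; a_1 = -2; a_2 = -3; a_3 = 2; a_4 = 11/4; a_5 = -9/5


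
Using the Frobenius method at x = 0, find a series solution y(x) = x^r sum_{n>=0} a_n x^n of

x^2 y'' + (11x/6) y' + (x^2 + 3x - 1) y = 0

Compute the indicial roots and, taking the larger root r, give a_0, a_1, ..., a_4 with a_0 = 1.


Write in Frobenius form y'' + (p(x)/x) y' + (q(x)/x^2) y = 0:
  p(x) = 11/6,  q(x) = x^2 + 3x - 1.
Indicial equation: r(r-1) + (11/6) r + (-1) = 0 -> roots r_1 = 2/3, r_2 = -3/2.
Take r = r_1 = 2/3. Let y(x) = x^r sum_{n>=0} a_n x^n with a_0 = 1.
Substitute y = x^r sum a_n x^n and match x^{r+n}. The recurrence is
  D(n) a_n + 3 a_{n-1} + 1 a_{n-2} = 0,  where D(n) = (r+n)(r+n-1) + (11/6)(r+n) + (-1).
  a_n = [-3 a_{n-1} - 1 a_{n-2}] / D(n).
Since the indicial polynomial factors as (r - r_1)(r - r_2), D(n) = (r_1 + n - r_1)(r_1 + n - r_2) = n(n + 13/6).
Evaluating step by step (a_0 = 1):
  n = 1: D(1) = 1(1 + 13/6) = 19/6; numerator = -3(1) = -3; a_1 = (-3)/(19/6) = -18/19
  n = 2: D(2) = 2(2 + 13/6) = 25/3; numerator = -3(-18/19) - 1(1) = 35/19; a_2 = (35/19)/(25/3) = 21/95
  n = 3: D(3) = 3(3 + 13/6) = 31/2; numerator = -3(21/95) - 1(-18/19) = 27/95; a_3 = (27/95)/(31/2) = 54/2945
  n = 4: D(4) = 4(4 + 13/6) = 74/3; numerator = -3(54/2945) - 1(21/95) = -813/2945; a_4 = (-813/2945)/(74/3) = -2439/217930

r = 2/3; a_0 = 1; a_1 = -18/19; a_2 = 21/95; a_3 = 54/2945; a_4 = -2439/217930


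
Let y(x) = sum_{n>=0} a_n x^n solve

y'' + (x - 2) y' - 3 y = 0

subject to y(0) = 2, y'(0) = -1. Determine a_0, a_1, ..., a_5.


Ansatz: y(x) = sum_{n>=0} a_n x^n, so y'(x) = sum_{n>=1} n a_n x^(n-1) and y''(x) = sum_{n>=2} n(n-1) a_n x^(n-2).
Substitute into P(x) y'' + Q(x) y' + R(x) y = 0 with P(x) = 1, Q(x) = x - 2, R(x) = -3, and match powers of x.
Initial conditions: a_0 = 2, a_1 = -1.
Setting the coefficient of each power of x to zero and solving order by order (substituting the coefficients already found):
  x^0: 2 a_2 - 2 a_1 - 3 a_0 = 0  ->  2 a_2 = 2 a_1 + 3 a_0 = 4  ->  a_2 = 2
  x^1: 6 a_3 - 4 a_2 - 2 a_1 = 0  ->  6 a_3 = 4 a_2 + 2 a_1 = 6  ->  a_3 = 1
  x^2: 12 a_4 - 6 a_3 - a_2 = 0  ->  12 a_4 = 6 a_3 + a_2 = 8  ->  a_4 = 2/3
  x^3: 20 a_5 - 8 a_4 = 0  ->  20 a_5 = 8 a_4 = 16/3  ->  a_5 = 4/15
Truncated series: y(x) = 2 - x + 2 x^2 + x^3 + (2/3) x^4 + (4/15) x^5 + O(x^6).

a_0 = 2; a_1 = -1; a_2 = 2; a_3 = 1; a_4 = 2/3; a_5 = 4/15


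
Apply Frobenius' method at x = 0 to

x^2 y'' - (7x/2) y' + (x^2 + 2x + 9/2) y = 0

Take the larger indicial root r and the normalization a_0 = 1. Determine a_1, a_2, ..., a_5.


Write in Frobenius form y'' + (p(x)/x) y' + (q(x)/x^2) y = 0:
  p(x) = -7/2,  q(x) = x^2 + 2x + 9/2.
Indicial equation: r(r-1) + (-7/2) r + (9/2) = 0 -> roots r_1 = 3, r_2 = 3/2.
Take r = r_1 = 3. Let y(x) = x^r sum_{n>=0} a_n x^n with a_0 = 1.
Substitute y = x^r sum a_n x^n and match x^{r+n}. The recurrence is
  D(n) a_n + 2 a_{n-1} + 1 a_{n-2} = 0,  where D(n) = (r+n)(r+n-1) + (-7/2)(r+n) + (9/2).
  a_n = [-2 a_{n-1} - 1 a_{n-2}] / D(n).
Since the indicial polynomial factors as (r - r_1)(r - r_2), D(n) = (r_1 + n - r_1)(r_1 + n - r_2) = n(n + 3/2).
Evaluating step by step (a_0 = 1):
  n = 1: D(1) = 1(1 + 3/2) = 5/2; numerator = -2(1) = -2; a_1 = (-2)/(5/2) = -4/5
  n = 2: D(2) = 2(2 + 3/2) = 7; numerator = -2(-4/5) - 1(1) = 3/5; a_2 = (3/5)/(7) = 3/35
  n = 3: D(3) = 3(3 + 3/2) = 27/2; numerator = -2(3/35) - 1(-4/5) = 22/35; a_3 = (22/35)/(27/2) = 44/945
  n = 4: D(4) = 4(4 + 3/2) = 22; numerator = -2(44/945) - 1(3/35) = -169/945; a_4 = (-169/945)/(22) = -169/20790
  n = 5: D(5) = 5(5 + 3/2) = 65/2; numerator = -2(-169/20790) - 1(44/945) = -1/33; a_5 = (-1/33)/(65/2) = -2/2145

r = 3; a_0 = 1; a_1 = -4/5; a_2 = 3/35; a_3 = 44/945; a_4 = -169/20790; a_5 = -2/2145
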